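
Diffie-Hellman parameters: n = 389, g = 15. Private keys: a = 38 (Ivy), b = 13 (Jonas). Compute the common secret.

310

Jonas sends B = g^b mod n = 15^13 mod 389.
15^1 ≡ 15 (mod 389)
15^2 = (15^1)^2 ≡ 15^2 = 225 ≡ 225 (mod 389)
15^4 = (15^2)^2 ≡ 225^2 = 50625 ≡ 55 (mod 389)
15^8 = (15^4)^2 ≡ 55^2 = 3025 ≡ 302 (mod 389)
15^13 = 15^8 · 15^4 · 15^1 ≡ 302 · 55 · 15 ≡ 190 (mod 389).
So B = 190. Ivy then computes K = B^a mod n = 190^38 mod 389.
190^1 ≡ 190 (mod 389)
190^2 = (190^1)^2 ≡ 190^2 = 36100 ≡ 312 (mod 389)
190^4 = (190^2)^2 ≡ 312^2 = 97344 ≡ 94 (mod 389)
190^8 = (190^4)^2 ≡ 94^2 = 8836 ≡ 278 (mod 389)
190^16 = (190^8)^2 ≡ 278^2 = 77284 ≡ 262 (mod 389)
190^32 = (190^16)^2 ≡ 262^2 = 68644 ≡ 180 (mod 389)
190^38 = 190^32 · 190^4 · 190^2 ≡ 180 · 94 · 312 ≡ 310 (mod 389).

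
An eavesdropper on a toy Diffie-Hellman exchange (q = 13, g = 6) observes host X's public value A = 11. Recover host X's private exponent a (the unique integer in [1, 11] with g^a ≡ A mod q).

11

Try successive powers of 6 modulo 13:
6^1 ≡ 6
6^2 ≡ 10
6^3 ≡ 8
6^4 ≡ 9
6^5 ≡ 2
6^6 ≡ 12
6^7 ≡ 7
6^8 ≡ 3
6^9 ≡ 5
6^10 ≡ 4
6^11 ≡ 11
Found: a = 11.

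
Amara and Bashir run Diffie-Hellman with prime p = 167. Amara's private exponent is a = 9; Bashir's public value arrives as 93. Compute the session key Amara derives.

Shared key K = 93^9 mod 167.
93^1 ≡ 93 (mod 167)
93^2 = (93^1)^2 ≡ 93^2 = 8649 ≡ 132 (mod 167)
93^4 = (93^2)^2 ≡ 132^2 = 17424 ≡ 56 (mod 167)
93^8 = (93^4)^2 ≡ 56^2 = 3136 ≡ 130 (mod 167)
93^9 = 93^8 · 93^1 ≡ 130 · 93 ≡ 66 (mod 167).

66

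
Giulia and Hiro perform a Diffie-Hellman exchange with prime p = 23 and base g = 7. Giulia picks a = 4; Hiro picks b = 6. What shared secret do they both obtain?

3

Giulia sends A = g^a mod p = 7^4 mod 23.
7^1 ≡ 7 (mod 23)
7^2 = (7^1)^2 ≡ 7^2 = 49 ≡ 3 (mod 23)
7^4 = (7^2)^2 ≡ 3^2 = 9 ≡ 9 (mod 23)
So A = 9. Hiro then computes K = A^b mod p = 9^6 mod 23.
9^1 ≡ 9 (mod 23)
9^2 = (9^1)^2 ≡ 9^2 = 81 ≡ 12 (mod 23)
9^4 = (9^2)^2 ≡ 12^2 = 144 ≡ 6 (mod 23)
9^6 = 9^4 · 9^2 ≡ 6 · 12 ≡ 3 (mod 23).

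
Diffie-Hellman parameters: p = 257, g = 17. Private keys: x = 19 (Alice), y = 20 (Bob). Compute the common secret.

64

Bob sends B = g^y mod p = 17^20 mod 257.
17^1 ≡ 17 (mod 257)
17^2 = (17^1)^2 ≡ 17^2 = 289 ≡ 32 (mod 257)
17^4 = (17^2)^2 ≡ 32^2 = 1024 ≡ 253 (mod 257)
17^8 = (17^4)^2 ≡ 253^2 = 64009 ≡ 16 (mod 257)
17^16 = (17^8)^2 ≡ 16^2 = 256 ≡ 256 (mod 257)
17^20 = 17^16 · 17^4 ≡ 256 · 253 ≡ 4 (mod 257).
So B = 4. Alice then computes K = B^x mod p = 4^19 mod 257.
4^1 ≡ 4 (mod 257)
4^2 = (4^1)^2 ≡ 4^2 = 16 ≡ 16 (mod 257)
4^4 = (4^2)^2 ≡ 16^2 = 256 ≡ 256 (mod 257)
4^8 = (4^4)^2 ≡ 256^2 = 65536 ≡ 1 (mod 257)
4^16 = (4^8)^2 ≡ 1^2 = 1 ≡ 1 (mod 257)
4^19 = 4^16 · 4^2 · 4^1 ≡ 1 · 16 · 4 ≡ 64 (mod 257).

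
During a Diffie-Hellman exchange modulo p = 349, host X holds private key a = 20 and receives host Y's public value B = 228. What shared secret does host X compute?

269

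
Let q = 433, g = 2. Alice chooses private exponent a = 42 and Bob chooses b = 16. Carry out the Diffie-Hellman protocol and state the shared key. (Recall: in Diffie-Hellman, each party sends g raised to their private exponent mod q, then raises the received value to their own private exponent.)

198

Alice sends A = g^a mod q = 2^42 mod 433.
2^1 ≡ 2 (mod 433)
2^2 = (2^1)^2 ≡ 2^2 = 4 ≡ 4 (mod 433)
2^4 = (2^2)^2 ≡ 4^2 = 16 ≡ 16 (mod 433)
2^8 = (2^4)^2 ≡ 16^2 = 256 ≡ 256 (mod 433)
2^16 = (2^8)^2 ≡ 256^2 = 65536 ≡ 153 (mod 433)
2^32 = (2^16)^2 ≡ 153^2 = 23409 ≡ 27 (mod 433)
2^42 = 2^32 · 2^8 · 2^2 ≡ 27 · 256 · 4 ≡ 369 (mod 433).
So A = 369. Bob then computes K = A^b mod q = 369^16 mod 433.
369^1 ≡ 369 (mod 433)
369^2 = (369^1)^2 ≡ 369^2 = 136161 ≡ 199 (mod 433)
369^4 = (369^2)^2 ≡ 199^2 = 39601 ≡ 198 (mod 433)
369^8 = (369^4)^2 ≡ 198^2 = 39204 ≡ 234 (mod 433)
369^16 = (369^8)^2 ≡ 234^2 = 54756 ≡ 198 (mod 433)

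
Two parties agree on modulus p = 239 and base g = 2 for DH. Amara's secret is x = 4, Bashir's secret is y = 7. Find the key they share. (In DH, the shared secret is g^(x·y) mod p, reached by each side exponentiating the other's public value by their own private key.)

Amara sends A = g^x mod p = 2^4 mod 239.
2^1 ≡ 2 (mod 239)
2^2 = (2^1)^2 ≡ 2^2 = 4 ≡ 4 (mod 239)
2^4 = (2^2)^2 ≡ 4^2 = 16 ≡ 16 (mod 239)
So A = 16. Bashir then computes K = A^y mod p = 16^7 mod 239.
16^1 ≡ 16 (mod 239)
16^2 = (16^1)^2 ≡ 16^2 = 256 ≡ 17 (mod 239)
16^4 = (16^2)^2 ≡ 17^2 = 289 ≡ 50 (mod 239)
16^7 = 16^4 · 16^2 · 16^1 ≡ 50 · 17 · 16 ≡ 216 (mod 239).

216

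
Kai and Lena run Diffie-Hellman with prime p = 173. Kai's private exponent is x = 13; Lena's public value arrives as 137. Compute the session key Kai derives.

Shared key K = 137^13 mod 173.
137^1 ≡ 137 (mod 173)
137^2 = (137^1)^2 ≡ 137^2 = 18769 ≡ 85 (mod 173)
137^4 = (137^2)^2 ≡ 85^2 = 7225 ≡ 132 (mod 173)
137^8 = (137^4)^2 ≡ 132^2 = 17424 ≡ 124 (mod 173)
137^13 = 137^8 · 137^4 · 137^1 ≡ 124 · 132 · 137 ≡ 163 (mod 173).

163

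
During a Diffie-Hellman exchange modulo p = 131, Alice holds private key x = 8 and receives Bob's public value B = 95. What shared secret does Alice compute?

Shared key K = 95^8 mod 131.
95^1 ≡ 95 (mod 131)
95^2 = (95^1)^2 ≡ 95^2 = 9025 ≡ 117 (mod 131)
95^4 = (95^2)^2 ≡ 117^2 = 13689 ≡ 65 (mod 131)
95^8 = (95^4)^2 ≡ 65^2 = 4225 ≡ 33 (mod 131)

33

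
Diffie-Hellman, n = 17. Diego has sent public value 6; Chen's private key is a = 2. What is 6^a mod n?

Shared key K = 6^2 mod 17.
6^1 ≡ 6 (mod 17)
6^2 = (6^1)^2 ≡ 6^2 = 36 ≡ 2 (mod 17)

2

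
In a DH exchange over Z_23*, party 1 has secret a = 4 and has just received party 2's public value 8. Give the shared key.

Shared key K = 8^4 mod 23.
8^1 ≡ 8 (mod 23)
8^2 = (8^1)^2 ≡ 8^2 = 64 ≡ 18 (mod 23)
8^4 = (8^2)^2 ≡ 18^2 = 324 ≡ 2 (mod 23)

2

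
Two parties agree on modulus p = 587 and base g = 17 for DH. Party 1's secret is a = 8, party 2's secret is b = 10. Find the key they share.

Party 1 sends A = g^a mod p = 17^8 mod 587.
17^1 ≡ 17 (mod 587)
17^2 = (17^1)^2 ≡ 17^2 = 289 ≡ 289 (mod 587)
17^4 = (17^2)^2 ≡ 289^2 = 83521 ≡ 167 (mod 587)
17^8 = (17^4)^2 ≡ 167^2 = 27889 ≡ 300 (mod 587)
So A = 300. Party 2 then computes K = A^b mod p = 300^10 mod 587.
300^1 ≡ 300 (mod 587)
300^2 = (300^1)^2 ≡ 300^2 = 90000 ≡ 189 (mod 587)
300^4 = (300^2)^2 ≡ 189^2 = 35721 ≡ 501 (mod 587)
300^8 = (300^4)^2 ≡ 501^2 = 251001 ≡ 352 (mod 587)
300^10 = 300^8 · 300^2 ≡ 352 · 189 ≡ 197 (mod 587).

197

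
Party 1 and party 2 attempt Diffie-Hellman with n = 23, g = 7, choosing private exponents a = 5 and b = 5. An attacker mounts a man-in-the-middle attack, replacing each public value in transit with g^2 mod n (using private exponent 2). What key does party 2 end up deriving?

Party 2 receives an attacker's public value M = 7^2 mod 23 instead of the honest one.
7^1 ≡ 7 (mod 23)
7^2 = (7^1)^2 ≡ 7^2 = 49 ≡ 3 (mod 23)
So M = 3. Party 2 computes K = M^5 mod 23.
3^1 ≡ 3 (mod 23)
3^2 = (3^1)^2 ≡ 3^2 = 9 ≡ 9 (mod 23)
3^4 = (3^2)^2 ≡ 9^2 = 81 ≡ 12 (mod 23)
3^5 = 3^4 · 3^1 ≡ 12 · 3 ≡ 13 (mod 23).

13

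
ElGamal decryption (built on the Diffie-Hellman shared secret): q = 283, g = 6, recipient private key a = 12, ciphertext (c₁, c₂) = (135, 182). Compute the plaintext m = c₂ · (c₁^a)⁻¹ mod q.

166

Shared mask s = c₁^a mod q = 135^12 mod 283.
135^1 ≡ 135 (mod 283)
135^2 = (135^1)^2 ≡ 135^2 = 18225 ≡ 113 (mod 283)
135^4 = (135^2)^2 ≡ 113^2 = 12769 ≡ 34 (mod 283)
135^8 = (135^4)^2 ≡ 34^2 = 1156 ≡ 24 (mod 283)
135^12 = 135^8 · 135^4 ≡ 24 · 34 ≡ 250 (mod 283).
So s = 250; s⁻¹ ≡ 60 (mod 283).
m = c₂ · s⁻¹ mod 283 = 182 · 60 mod 283 = 166.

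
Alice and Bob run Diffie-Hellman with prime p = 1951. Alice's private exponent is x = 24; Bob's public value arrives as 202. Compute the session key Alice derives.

Shared key K = 202^24 mod 1951.
202^1 ≡ 202 (mod 1951)
202^2 = (202^1)^2 ≡ 202^2 = 40804 ≡ 1784 (mod 1951)
202^4 = (202^2)^2 ≡ 1784^2 = 3182656 ≡ 575 (mod 1951)
202^8 = (202^4)^2 ≡ 575^2 = 330625 ≡ 906 (mod 1951)
202^16 = (202^8)^2 ≡ 906^2 = 820836 ≡ 1416 (mod 1951)
202^24 = 202^16 · 202^8 ≡ 1416 · 906 ≡ 1089 (mod 1951).

1089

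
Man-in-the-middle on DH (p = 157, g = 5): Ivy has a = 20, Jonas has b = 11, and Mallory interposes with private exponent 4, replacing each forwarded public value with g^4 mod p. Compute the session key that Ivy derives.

Ivy receives Mallory's public value M = 5^4 mod 157 instead of the honest one.
5^1 ≡ 5 (mod 157)
5^2 = (5^1)^2 ≡ 5^2 = 25 ≡ 25 (mod 157)
5^4 = (5^2)^2 ≡ 25^2 = 625 ≡ 154 (mod 157)
So M = 154. Ivy computes K = M^20 mod 157.
154^1 ≡ 154 (mod 157)
154^2 = (154^1)^2 ≡ 154^2 = 23716 ≡ 9 (mod 157)
154^4 = (154^2)^2 ≡ 9^2 = 81 ≡ 81 (mod 157)
154^8 = (154^4)^2 ≡ 81^2 = 6561 ≡ 124 (mod 157)
154^16 = (154^8)^2 ≡ 124^2 = 15376 ≡ 147 (mod 157)
154^20 = 154^16 · 154^4 ≡ 147 · 81 ≡ 132 (mod 157).

132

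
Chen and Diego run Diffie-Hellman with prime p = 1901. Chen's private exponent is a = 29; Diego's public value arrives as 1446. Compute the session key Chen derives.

362

Shared key K = 1446^29 mod 1901.
1446^1 ≡ 1446 (mod 1901)
1446^2 = (1446^1)^2 ≡ 1446^2 = 2090916 ≡ 1717 (mod 1901)
1446^4 = (1446^2)^2 ≡ 1717^2 = 2948089 ≡ 1539 (mod 1901)
1446^8 = (1446^4)^2 ≡ 1539^2 = 2368521 ≡ 1776 (mod 1901)
1446^16 = (1446^8)^2 ≡ 1776^2 = 3154176 ≡ 417 (mod 1901)
1446^29 = 1446^16 · 1446^8 · 1446^4 · 1446^1 ≡ 417 · 1776 · 1539 · 1446 ≡ 362 (mod 1901).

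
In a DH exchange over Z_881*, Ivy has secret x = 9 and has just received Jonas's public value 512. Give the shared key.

Shared key K = 512^9 mod 881.
512^1 ≡ 512 (mod 881)
512^2 = (512^1)^2 ≡ 512^2 = 262144 ≡ 487 (mod 881)
512^4 = (512^2)^2 ≡ 487^2 = 237169 ≡ 180 (mod 881)
512^8 = (512^4)^2 ≡ 180^2 = 32400 ≡ 684 (mod 881)
512^9 = 512^8 · 512^1 ≡ 684 · 512 ≡ 451 (mod 881).

451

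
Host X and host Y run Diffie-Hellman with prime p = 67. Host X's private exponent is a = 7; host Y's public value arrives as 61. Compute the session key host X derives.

57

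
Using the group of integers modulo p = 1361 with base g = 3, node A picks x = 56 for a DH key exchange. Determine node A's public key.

360

Public value = 3^56 (mod 1361).
3^1 ≡ 3 (mod 1361)
3^2 = (3^1)^2 ≡ 3^2 = 9 ≡ 9 (mod 1361)
3^4 = (3^2)^2 ≡ 9^2 = 81 ≡ 81 (mod 1361)
3^8 = (3^4)^2 ≡ 81^2 = 6561 ≡ 1117 (mod 1361)
3^16 = (3^8)^2 ≡ 1117^2 = 1247689 ≡ 1013 (mod 1361)
3^32 = (3^16)^2 ≡ 1013^2 = 1026169 ≡ 1336 (mod 1361)
3^56 = 3^32 · 3^16 · 3^8 ≡ 1336 · 1013 · 1117 ≡ 360 (mod 1361).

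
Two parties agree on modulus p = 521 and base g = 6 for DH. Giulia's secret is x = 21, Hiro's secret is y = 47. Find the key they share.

435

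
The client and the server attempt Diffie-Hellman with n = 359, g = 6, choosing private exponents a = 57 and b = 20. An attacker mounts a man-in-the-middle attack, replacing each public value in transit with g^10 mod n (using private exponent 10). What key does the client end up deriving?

262

The client receives an attacker's public value M = 6^10 mod 359 instead of the honest one.
6^1 ≡ 6 (mod 359)
6^2 = (6^1)^2 ≡ 6^2 = 36 ≡ 36 (mod 359)
6^4 = (6^2)^2 ≡ 36^2 = 1296 ≡ 219 (mod 359)
6^8 = (6^4)^2 ≡ 219^2 = 47961 ≡ 214 (mod 359)
6^10 = 6^8 · 6^2 ≡ 214 · 36 ≡ 165 (mod 359).
So M = 165. The client computes K = M^57 mod 359.
165^1 ≡ 165 (mod 359)
165^2 = (165^1)^2 ≡ 165^2 = 27225 ≡ 300 (mod 359)
165^4 = (165^2)^2 ≡ 300^2 = 90000 ≡ 250 (mod 359)
165^8 = (165^4)^2 ≡ 250^2 = 62500 ≡ 34 (mod 359)
165^16 = (165^8)^2 ≡ 34^2 = 1156 ≡ 79 (mod 359)
165^32 = (165^16)^2 ≡ 79^2 = 6241 ≡ 138 (mod 359)
165^57 = 165^32 · 165^16 · 165^8 · 165^1 ≡ 138 · 79 · 34 · 165 ≡ 262 (mod 359).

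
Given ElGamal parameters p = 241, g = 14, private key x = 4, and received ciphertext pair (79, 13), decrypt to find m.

22

Shared mask s = c₁^x mod p = 79^4 mod 241.
79^1 ≡ 79 (mod 241)
79^2 = (79^1)^2 ≡ 79^2 = 6241 ≡ 216 (mod 241)
79^4 = (79^2)^2 ≡ 216^2 = 46656 ≡ 143 (mod 241)
So s = 143; s⁻¹ ≡ 150 (mod 241).
m = c₂ · s⁻¹ mod 241 = 13 · 150 mod 241 = 22.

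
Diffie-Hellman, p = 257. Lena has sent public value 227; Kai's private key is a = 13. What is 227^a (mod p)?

120

Shared key K = 227^13 mod 257.
227^1 ≡ 227 (mod 257)
227^2 = (227^1)^2 ≡ 227^2 = 51529 ≡ 129 (mod 257)
227^4 = (227^2)^2 ≡ 129^2 = 16641 ≡ 193 (mod 257)
227^8 = (227^4)^2 ≡ 193^2 = 37249 ≡ 241 (mod 257)
227^13 = 227^8 · 227^4 · 227^1 ≡ 241 · 193 · 227 ≡ 120 (mod 257).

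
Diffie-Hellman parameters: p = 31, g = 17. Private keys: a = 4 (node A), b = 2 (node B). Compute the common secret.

18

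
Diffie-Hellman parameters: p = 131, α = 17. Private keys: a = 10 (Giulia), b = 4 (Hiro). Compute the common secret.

62

Giulia sends A = α^a mod p = 17^10 mod 131.
17^1 ≡ 17 (mod 131)
17^2 = (17^1)^2 ≡ 17^2 = 289 ≡ 27 (mod 131)
17^4 = (17^2)^2 ≡ 27^2 = 729 ≡ 74 (mod 131)
17^8 = (17^4)^2 ≡ 74^2 = 5476 ≡ 105 (mod 131)
17^10 = 17^8 · 17^2 ≡ 105 · 27 ≡ 84 (mod 131).
So A = 84. Hiro then computes K = A^b mod p = 84^4 mod 131.
84^1 ≡ 84 (mod 131)
84^2 = (84^1)^2 ≡ 84^2 = 7056 ≡ 113 (mod 131)
84^4 = (84^2)^2 ≡ 113^2 = 12769 ≡ 62 (mod 131)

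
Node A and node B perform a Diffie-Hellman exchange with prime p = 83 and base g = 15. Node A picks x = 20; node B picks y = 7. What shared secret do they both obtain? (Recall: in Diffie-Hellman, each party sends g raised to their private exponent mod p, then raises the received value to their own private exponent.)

4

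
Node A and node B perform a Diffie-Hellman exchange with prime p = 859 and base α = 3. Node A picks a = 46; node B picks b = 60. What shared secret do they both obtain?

618

Node A sends A = α^a mod p = 3^46 mod 859.
3^1 ≡ 3 (mod 859)
3^2 = (3^1)^2 ≡ 3^2 = 9 ≡ 9 (mod 859)
3^4 = (3^2)^2 ≡ 9^2 = 81 ≡ 81 (mod 859)
3^8 = (3^4)^2 ≡ 81^2 = 6561 ≡ 548 (mod 859)
3^16 = (3^8)^2 ≡ 548^2 = 300304 ≡ 513 (mod 859)
3^32 = (3^16)^2 ≡ 513^2 = 263169 ≡ 315 (mod 859)
3^46 = 3^32 · 3^8 · 3^4 · 3^2 ≡ 315 · 548 · 81 · 9 ≡ 775 (mod 859).
So A = 775. Node B then computes K = A^b mod p = 775^60 mod 859.
775^1 ≡ 775 (mod 859)
775^2 = (775^1)^2 ≡ 775^2 = 600625 ≡ 184 (mod 859)
775^4 = (775^2)^2 ≡ 184^2 = 33856 ≡ 355 (mod 859)
775^8 = (775^4)^2 ≡ 355^2 = 126025 ≡ 611 (mod 859)
775^16 = (775^8)^2 ≡ 611^2 = 373321 ≡ 515 (mod 859)
775^32 = (775^16)^2 ≡ 515^2 = 265225 ≡ 653 (mod 859)
775^60 = 775^32 · 775^16 · 775^8 · 775^4 ≡ 653 · 515 · 611 · 355 ≡ 618 (mod 859).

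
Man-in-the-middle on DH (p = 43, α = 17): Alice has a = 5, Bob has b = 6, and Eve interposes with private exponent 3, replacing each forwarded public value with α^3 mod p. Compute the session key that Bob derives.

4

Bob receives Eve's public value M = 17^3 mod 43 instead of the honest one.
17^1 ≡ 17 (mod 43)
17^2 = (17^1)^2 ≡ 17^2 = 289 ≡ 31 (mod 43)
17^3 = 17^2 · 17^1 ≡ 31 · 17 ≡ 11 (mod 43).
So M = 11. Bob computes K = M^6 mod 43.
11^1 ≡ 11 (mod 43)
11^2 = (11^1)^2 ≡ 11^2 = 121 ≡ 35 (mod 43)
11^4 = (11^2)^2 ≡ 35^2 = 1225 ≡ 21 (mod 43)
11^6 = 11^4 · 11^2 ≡ 21 · 35 ≡ 4 (mod 43).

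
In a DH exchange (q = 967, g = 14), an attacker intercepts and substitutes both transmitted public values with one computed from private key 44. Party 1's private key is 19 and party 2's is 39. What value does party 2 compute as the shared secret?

Party 2 receives an attacker's public value M = 14^44 mod 967 instead of the honest one.
14^1 ≡ 14 (mod 967)
14^2 = (14^1)^2 ≡ 14^2 = 196 ≡ 196 (mod 967)
14^4 = (14^2)^2 ≡ 196^2 = 38416 ≡ 703 (mod 967)
14^8 = (14^4)^2 ≡ 703^2 = 494209 ≡ 72 (mod 967)
14^16 = (14^8)^2 ≡ 72^2 = 5184 ≡ 349 (mod 967)
14^32 = (14^16)^2 ≡ 349^2 = 121801 ≡ 926 (mod 967)
14^44 = 14^32 · 14^8 · 14^4 ≡ 926 · 72 · 703 ≡ 893 (mod 967).
So M = 893. Party 2 computes K = M^39 mod 967.
893^1 ≡ 893 (mod 967)
893^2 = (893^1)^2 ≡ 893^2 = 797449 ≡ 641 (mod 967)
893^4 = (893^2)^2 ≡ 641^2 = 410881 ≡ 873 (mod 967)
893^8 = (893^4)^2 ≡ 873^2 = 762129 ≡ 133 (mod 967)
893^16 = (893^8)^2 ≡ 133^2 = 17689 ≡ 283 (mod 967)
893^32 = (893^16)^2 ≡ 283^2 = 80089 ≡ 795 (mod 967)
893^39 = 893^32 · 893^4 · 893^2 · 893^1 ≡ 795 · 873 · 641 · 893 ≡ 283 (mod 967).

283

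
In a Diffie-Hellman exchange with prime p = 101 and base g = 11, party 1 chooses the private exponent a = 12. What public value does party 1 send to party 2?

Public value = 11^12 (mod 101).
11^1 ≡ 11 (mod 101)
11^2 = (11^1)^2 ≡ 11^2 = 121 ≡ 20 (mod 101)
11^4 = (11^2)^2 ≡ 20^2 = 400 ≡ 97 (mod 101)
11^8 = (11^4)^2 ≡ 97^2 = 9409 ≡ 16 (mod 101)
11^12 = 11^8 · 11^4 ≡ 16 · 97 ≡ 37 (mod 101).

37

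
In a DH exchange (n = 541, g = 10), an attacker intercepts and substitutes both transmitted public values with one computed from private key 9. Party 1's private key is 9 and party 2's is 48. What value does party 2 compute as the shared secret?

228

Party 2 receives an attacker's public value M = 10^9 mod 541 instead of the honest one.
10^1 ≡ 10 (mod 541)
10^2 = (10^1)^2 ≡ 10^2 = 100 ≡ 100 (mod 541)
10^4 = (10^2)^2 ≡ 100^2 = 10000 ≡ 262 (mod 541)
10^8 = (10^4)^2 ≡ 262^2 = 68644 ≡ 478 (mod 541)
10^9 = 10^8 · 10^1 ≡ 478 · 10 ≡ 452 (mod 541).
So M = 452. Party 2 computes K = M^48 mod 541.
452^1 ≡ 452 (mod 541)
452^2 = (452^1)^2 ≡ 452^2 = 204304 ≡ 347 (mod 541)
452^4 = (452^2)^2 ≡ 347^2 = 120409 ≡ 307 (mod 541)
452^8 = (452^4)^2 ≡ 307^2 = 94249 ≡ 115 (mod 541)
452^16 = (452^8)^2 ≡ 115^2 = 13225 ≡ 241 (mod 541)
452^32 = (452^16)^2 ≡ 241^2 = 58081 ≡ 194 (mod 541)
452^48 = 452^32 · 452^16 ≡ 194 · 241 ≡ 228 (mod 541).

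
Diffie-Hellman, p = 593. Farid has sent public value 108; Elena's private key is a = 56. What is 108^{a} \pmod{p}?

Shared key K = 108^56 mod 593.
108^1 ≡ 108 (mod 593)
108^2 = (108^1)^2 ≡ 108^2 = 11664 ≡ 397 (mod 593)
108^4 = (108^2)^2 ≡ 397^2 = 157609 ≡ 464 (mod 593)
108^8 = (108^4)^2 ≡ 464^2 = 215296 ≡ 37 (mod 593)
108^16 = (108^8)^2 ≡ 37^2 = 1369 ≡ 183 (mod 593)
108^32 = (108^16)^2 ≡ 183^2 = 33489 ≡ 281 (mod 593)
108^56 = 108^32 · 108^16 · 108^8 ≡ 281 · 183 · 37 ≡ 307 (mod 593).

307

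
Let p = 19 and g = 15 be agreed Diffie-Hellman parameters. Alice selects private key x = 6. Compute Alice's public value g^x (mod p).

Public value = 15^6 (mod 19).
15^1 ≡ 15 (mod 19)
15^2 = (15^1)^2 ≡ 15^2 = 225 ≡ 16 (mod 19)
15^4 = (15^2)^2 ≡ 16^2 = 256 ≡ 9 (mod 19)
15^6 = 15^4 · 15^2 ≡ 9 · 16 ≡ 11 (mod 19).

11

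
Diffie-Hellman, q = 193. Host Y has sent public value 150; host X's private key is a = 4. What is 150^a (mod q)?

Shared key K = 150^4 mod 193.
150^1 ≡ 150 (mod 193)
150^2 = (150^1)^2 ≡ 150^2 = 22500 ≡ 112 (mod 193)
150^4 = (150^2)^2 ≡ 112^2 = 12544 ≡ 192 (mod 193)

192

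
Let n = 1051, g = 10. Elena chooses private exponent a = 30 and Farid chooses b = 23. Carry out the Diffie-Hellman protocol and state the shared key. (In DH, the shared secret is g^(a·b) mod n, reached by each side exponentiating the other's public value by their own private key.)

406

Elena sends A = g^a mod n = 10^30 mod 1051.
10^1 ≡ 10 (mod 1051)
10^2 = (10^1)^2 ≡ 10^2 = 100 ≡ 100 (mod 1051)
10^4 = (10^2)^2 ≡ 100^2 = 10000 ≡ 541 (mod 1051)
10^8 = (10^4)^2 ≡ 541^2 = 292681 ≡ 503 (mod 1051)
10^16 = (10^8)^2 ≡ 503^2 = 253009 ≡ 769 (mod 1051)
10^30 = 10^16 · 10^8 · 10^4 · 10^2 ≡ 769 · 503 · 541 · 100 ≡ 543 (mod 1051).
So A = 543. Farid then computes K = A^b mod n = 543^23 mod 1051.
543^1 ≡ 543 (mod 1051)
543^2 = (543^1)^2 ≡ 543^2 = 294849 ≡ 569 (mod 1051)
543^4 = (543^2)^2 ≡ 569^2 = 323761 ≡ 53 (mod 1051)
543^8 = (543^4)^2 ≡ 53^2 = 2809 ≡ 707 (mod 1051)
543^16 = (543^8)^2 ≡ 707^2 = 499849 ≡ 624 (mod 1051)
543^23 = 543^16 · 543^4 · 543^2 · 543^1 ≡ 624 · 53 · 569 · 543 ≡ 406 (mod 1051).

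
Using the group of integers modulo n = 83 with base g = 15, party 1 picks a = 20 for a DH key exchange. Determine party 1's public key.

Public value = 15^20 mod 83.
15^1 ≡ 15 (mod 83)
15^2 = (15^1)^2 ≡ 15^2 = 225 ≡ 59 (mod 83)
15^4 = (15^2)^2 ≡ 59^2 = 3481 ≡ 78 (mod 83)
15^8 = (15^4)^2 ≡ 78^2 = 6084 ≡ 25 (mod 83)
15^16 = (15^8)^2 ≡ 25^2 = 625 ≡ 44 (mod 83)
15^20 = 15^16 · 15^4 ≡ 44 · 78 ≡ 29 (mod 83).

29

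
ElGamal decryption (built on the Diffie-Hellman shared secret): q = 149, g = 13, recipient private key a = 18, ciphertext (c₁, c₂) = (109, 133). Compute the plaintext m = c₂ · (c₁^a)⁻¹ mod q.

145

Shared mask s = c₁^a mod q = 109^18 mod 149.
109^1 ≡ 109 (mod 149)
109^2 = (109^1)^2 ≡ 109^2 = 11881 ≡ 110 (mod 149)
109^4 = (109^2)^2 ≡ 110^2 = 12100 ≡ 31 (mod 149)
109^8 = (109^4)^2 ≡ 31^2 = 961 ≡ 67 (mod 149)
109^16 = (109^8)^2 ≡ 67^2 = 4489 ≡ 19 (mod 149)
109^18 = 109^16 · 109^2 ≡ 19 · 110 ≡ 4 (mod 149).
So s = 4; s⁻¹ ≡ 112 (mod 149).
m = c₂ · s⁻¹ mod 149 = 133 · 112 mod 149 = 145.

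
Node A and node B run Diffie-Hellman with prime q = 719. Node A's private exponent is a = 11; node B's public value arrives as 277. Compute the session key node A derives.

681

Shared key K = 277^11 mod 719.
277^1 ≡ 277 (mod 719)
277^2 = (277^1)^2 ≡ 277^2 = 76729 ≡ 515 (mod 719)
277^4 = (277^2)^2 ≡ 515^2 = 265225 ≡ 633 (mod 719)
277^8 = (277^4)^2 ≡ 633^2 = 400689 ≡ 206 (mod 719)
277^11 = 277^8 · 277^2 · 277^1 ≡ 206 · 515 · 277 ≡ 681 (mod 719).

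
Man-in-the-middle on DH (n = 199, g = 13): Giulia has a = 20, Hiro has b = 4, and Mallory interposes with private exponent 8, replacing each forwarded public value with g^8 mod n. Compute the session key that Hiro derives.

Hiro receives Mallory's public value M = 13^8 mod 199 instead of the honest one.
13^1 ≡ 13 (mod 199)
13^2 = (13^1)^2 ≡ 13^2 = 169 ≡ 169 (mod 199)
13^4 = (13^2)^2 ≡ 169^2 = 28561 ≡ 104 (mod 199)
13^8 = (13^4)^2 ≡ 104^2 = 10816 ≡ 70 (mod 199)
So M = 70. Hiro computes K = M^4 mod 199.
70^1 ≡ 70 (mod 199)
70^2 = (70^1)^2 ≡ 70^2 = 4900 ≡ 124 (mod 199)
70^4 = (70^2)^2 ≡ 124^2 = 15376 ≡ 53 (mod 199)

53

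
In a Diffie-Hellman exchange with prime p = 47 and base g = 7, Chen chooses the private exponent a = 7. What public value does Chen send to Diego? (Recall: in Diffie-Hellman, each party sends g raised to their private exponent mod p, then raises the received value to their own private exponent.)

Public value = 7^7 mod 47.
7^1 ≡ 7 (mod 47)
7^2 = (7^1)^2 ≡ 7^2 = 49 ≡ 2 (mod 47)
7^4 = (7^2)^2 ≡ 2^2 = 4 ≡ 4 (mod 47)
7^7 = 7^4 · 7^2 · 7^1 ≡ 4 · 2 · 7 ≡ 9 (mod 47).

9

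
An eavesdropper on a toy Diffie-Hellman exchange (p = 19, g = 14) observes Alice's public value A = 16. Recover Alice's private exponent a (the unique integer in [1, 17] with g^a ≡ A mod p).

16

Try successive powers of 14 modulo 19:
14^1 ≡ 14
14^2 ≡ 6
14^3 ≡ 8
14^4 ≡ 17
14^5 ≡ 10
14^6 ≡ 7
14^7 ≡ 3
14^8 ≡ 4
14^9 ≡ 18
14^10 ≡ 5
14^11 ≡ 13
14^12 ≡ 11
14^13 ≡ 2
14^14 ≡ 9
14^15 ≡ 12
14^16 ≡ 16
Found: a = 16.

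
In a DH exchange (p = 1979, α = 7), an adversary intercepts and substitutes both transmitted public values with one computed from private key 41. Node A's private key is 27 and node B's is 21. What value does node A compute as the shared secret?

382

Node A receives an adversary's public value M = 7^41 mod 1979 instead of the honest one.
7^1 ≡ 7 (mod 1979)
7^2 = (7^1)^2 ≡ 7^2 = 49 ≡ 49 (mod 1979)
7^4 = (7^2)^2 ≡ 49^2 = 2401 ≡ 422 (mod 1979)
7^8 = (7^4)^2 ≡ 422^2 = 178084 ≡ 1953 (mod 1979)
7^16 = (7^8)^2 ≡ 1953^2 = 3814209 ≡ 676 (mod 1979)
7^32 = (7^16)^2 ≡ 676^2 = 456976 ≡ 1806 (mod 1979)
7^41 = 7^32 · 7^8 · 7^1 ≡ 1806 · 1953 · 7 ≡ 1801 (mod 1979).
So M = 1801. Node A computes K = M^27 mod 1979.
1801^1 ≡ 1801 (mod 1979)
1801^2 = (1801^1)^2 ≡ 1801^2 = 3243601 ≡ 20 (mod 1979)
1801^4 = (1801^2)^2 ≡ 20^2 = 400 ≡ 400 (mod 1979)
1801^8 = (1801^4)^2 ≡ 400^2 = 160000 ≡ 1680 (mod 1979)
1801^16 = (1801^8)^2 ≡ 1680^2 = 2822400 ≡ 346 (mod 1979)
1801^27 = 1801^16 · 1801^8 · 1801^2 · 1801^1 ≡ 346 · 1680 · 20 · 1801 ≡ 382 (mod 1979).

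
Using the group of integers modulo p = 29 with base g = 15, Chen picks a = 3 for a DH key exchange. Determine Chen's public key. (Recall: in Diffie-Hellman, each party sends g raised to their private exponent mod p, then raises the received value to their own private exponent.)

Public value = 15^3 (mod 29).
15^1 ≡ 15 (mod 29)
15^2 = (15^1)^2 ≡ 15^2 = 225 ≡ 22 (mod 29)
15^3 = 15^2 · 15^1 ≡ 22 · 15 ≡ 11 (mod 29).

11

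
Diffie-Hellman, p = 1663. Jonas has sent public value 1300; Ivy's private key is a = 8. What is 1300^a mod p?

540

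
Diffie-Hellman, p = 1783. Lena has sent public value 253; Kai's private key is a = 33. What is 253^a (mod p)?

Shared key K = 253^33 mod 1783.
253^1 ≡ 253 (mod 1783)
253^2 = (253^1)^2 ≡ 253^2 = 64009 ≡ 1604 (mod 1783)
253^4 = (253^2)^2 ≡ 1604^2 = 2572816 ≡ 1730 (mod 1783)
253^8 = (253^4)^2 ≡ 1730^2 = 2992900 ≡ 1026 (mod 1783)
253^16 = (253^8)^2 ≡ 1026^2 = 1052676 ≡ 706 (mod 1783)
253^32 = (253^16)^2 ≡ 706^2 = 498436 ≡ 979 (mod 1783)
253^33 = 253^32 · 253^1 ≡ 979 · 253 ≡ 1633 (mod 1783).

1633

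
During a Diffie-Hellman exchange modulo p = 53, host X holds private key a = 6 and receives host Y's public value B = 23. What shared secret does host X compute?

52

Shared key K = 23^6 mod 53.
23^1 ≡ 23 (mod 53)
23^2 = (23^1)^2 ≡ 23^2 = 529 ≡ 52 (mod 53)
23^4 = (23^2)^2 ≡ 52^2 = 2704 ≡ 1 (mod 53)
23^6 = 23^4 · 23^2 ≡ 1 · 52 ≡ 52 (mod 53).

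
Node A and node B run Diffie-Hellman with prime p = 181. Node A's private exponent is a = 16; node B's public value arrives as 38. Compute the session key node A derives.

14

Shared key K = 38^16 mod 181.
38^1 ≡ 38 (mod 181)
38^2 = (38^1)^2 ≡ 38^2 = 1444 ≡ 177 (mod 181)
38^4 = (38^2)^2 ≡ 177^2 = 31329 ≡ 16 (mod 181)
38^8 = (38^4)^2 ≡ 16^2 = 256 ≡ 75 (mod 181)
38^16 = (38^8)^2 ≡ 75^2 = 5625 ≡ 14 (mod 181)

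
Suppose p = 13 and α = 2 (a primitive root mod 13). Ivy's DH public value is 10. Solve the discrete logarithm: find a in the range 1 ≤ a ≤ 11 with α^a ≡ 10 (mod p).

10

Try successive powers of 2 modulo 13:
2^1 ≡ 2
2^2 ≡ 4
2^3 ≡ 8
2^4 ≡ 3
2^5 ≡ 6
2^6 ≡ 12
2^7 ≡ 11
2^8 ≡ 9
2^9 ≡ 5
2^10 ≡ 10
Found: a = 10.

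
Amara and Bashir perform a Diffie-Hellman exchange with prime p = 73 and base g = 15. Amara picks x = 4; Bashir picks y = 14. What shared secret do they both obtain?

Amara sends A = g^x mod p = 15^4 mod 73.
15^1 ≡ 15 (mod 73)
15^2 = (15^1)^2 ≡ 15^2 = 225 ≡ 6 (mod 73)
15^4 = (15^2)^2 ≡ 6^2 = 36 ≡ 36 (mod 73)
So A = 36. Bashir then computes K = A^y mod p = 36^14 mod 73.
36^1 ≡ 36 (mod 73)
36^2 = (36^1)^2 ≡ 36^2 = 1296 ≡ 55 (mod 73)
36^4 = (36^2)^2 ≡ 55^2 = 3025 ≡ 32 (mod 73)
36^8 = (36^4)^2 ≡ 32^2 = 1024 ≡ 2 (mod 73)
36^14 = 36^8 · 36^4 · 36^2 ≡ 2 · 32 · 55 ≡ 16 (mod 73).

16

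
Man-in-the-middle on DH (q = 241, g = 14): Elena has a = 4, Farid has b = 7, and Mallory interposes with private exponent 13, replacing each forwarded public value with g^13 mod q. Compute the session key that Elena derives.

151

Elena receives Mallory's public value M = 14^13 mod 241 instead of the honest one.
14^1 ≡ 14 (mod 241)
14^2 = (14^1)^2 ≡ 14^2 = 196 ≡ 196 (mod 241)
14^4 = (14^2)^2 ≡ 196^2 = 38416 ≡ 97 (mod 241)
14^8 = (14^4)^2 ≡ 97^2 = 9409 ≡ 10 (mod 241)
14^13 = 14^8 · 14^4 · 14^1 ≡ 10 · 97 · 14 ≡ 84 (mod 241).
So M = 84. Elena computes K = M^4 mod 241.
84^1 ≡ 84 (mod 241)
84^2 = (84^1)^2 ≡ 84^2 = 7056 ≡ 67 (mod 241)
84^4 = (84^2)^2 ≡ 67^2 = 4489 ≡ 151 (mod 241)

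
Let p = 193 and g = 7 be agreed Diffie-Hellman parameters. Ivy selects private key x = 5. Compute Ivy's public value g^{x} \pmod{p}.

16

Public value = 7^{5} \pmod{193}.
7^1 ≡ 7 (mod 193)
7^2 = (7^1)^2 ≡ 7^2 = 49 ≡ 49 (mod 193)
7^4 = (7^2)^2 ≡ 49^2 = 2401 ≡ 85 (mod 193)
7^5 = 7^4 · 7^1 ≡ 85 · 7 ≡ 16 (mod 193).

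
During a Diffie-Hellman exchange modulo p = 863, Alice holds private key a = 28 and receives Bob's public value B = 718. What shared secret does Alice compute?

729

Shared key K = 718^28 mod 863.
718^1 ≡ 718 (mod 863)
718^2 = (718^1)^2 ≡ 718^2 = 515524 ≡ 313 (mod 863)
718^4 = (718^2)^2 ≡ 313^2 = 97969 ≡ 450 (mod 863)
718^8 = (718^4)^2 ≡ 450^2 = 202500 ≡ 558 (mod 863)
718^16 = (718^8)^2 ≡ 558^2 = 311364 ≡ 684 (mod 863)
718^28 = 718^16 · 718^8 · 718^4 ≡ 684 · 558 · 450 ≡ 729 (mod 863).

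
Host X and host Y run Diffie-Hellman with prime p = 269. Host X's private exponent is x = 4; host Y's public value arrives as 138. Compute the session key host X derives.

66

Shared key K = 138^4 mod 269.
138^1 ≡ 138 (mod 269)
138^2 = (138^1)^2 ≡ 138^2 = 19044 ≡ 214 (mod 269)
138^4 = (138^2)^2 ≡ 214^2 = 45796 ≡ 66 (mod 269)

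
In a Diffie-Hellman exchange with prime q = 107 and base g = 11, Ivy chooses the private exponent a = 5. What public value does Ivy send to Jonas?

Public value = 11^5 mod 107.
11^1 ≡ 11 (mod 107)
11^2 = (11^1)^2 ≡ 11^2 = 121 ≡ 14 (mod 107)
11^4 = (11^2)^2 ≡ 14^2 = 196 ≡ 89 (mod 107)
11^5 = 11^4 · 11^1 ≡ 89 · 11 ≡ 16 (mod 107).

16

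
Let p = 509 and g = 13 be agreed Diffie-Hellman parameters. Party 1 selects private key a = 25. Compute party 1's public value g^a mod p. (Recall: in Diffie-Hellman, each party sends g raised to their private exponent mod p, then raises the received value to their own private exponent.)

482

Public value = 13^25 mod 509.
13^1 ≡ 13 (mod 509)
13^2 = (13^1)^2 ≡ 13^2 = 169 ≡ 169 (mod 509)
13^4 = (13^2)^2 ≡ 169^2 = 28561 ≡ 57 (mod 509)
13^8 = (13^4)^2 ≡ 57^2 = 3249 ≡ 195 (mod 509)
13^16 = (13^8)^2 ≡ 195^2 = 38025 ≡ 359 (mod 509)
13^25 = 13^16 · 13^8 · 13^1 ≡ 359 · 195 · 13 ≡ 482 (mod 509).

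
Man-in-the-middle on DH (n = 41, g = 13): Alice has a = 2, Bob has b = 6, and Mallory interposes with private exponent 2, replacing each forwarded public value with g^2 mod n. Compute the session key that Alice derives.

Alice receives Mallory's public value M = 13^2 mod 41 instead of the honest one.
13^1 ≡ 13 (mod 41)
13^2 = (13^1)^2 ≡ 13^2 = 169 ≡ 5 (mod 41)
So M = 5. Alice computes K = M^2 mod 41.
5^1 ≡ 5 (mod 41)
5^2 = (5^1)^2 ≡ 5^2 = 25 ≡ 25 (mod 41)

25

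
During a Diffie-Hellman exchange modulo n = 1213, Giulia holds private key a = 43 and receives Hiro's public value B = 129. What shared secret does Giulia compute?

381

Shared key K = 129^43 mod 1213.
129^1 ≡ 129 (mod 1213)
129^2 = (129^1)^2 ≡ 129^2 = 16641 ≡ 872 (mod 1213)
129^4 = (129^2)^2 ≡ 872^2 = 760384 ≡ 1046 (mod 1213)
129^8 = (129^4)^2 ≡ 1046^2 = 1094116 ≡ 1203 (mod 1213)
129^16 = (129^8)^2 ≡ 1203^2 = 1447209 ≡ 100 (mod 1213)
129^32 = (129^16)^2 ≡ 100^2 = 10000 ≡ 296 (mod 1213)
129^43 = 129^32 · 129^8 · 129^2 · 129^1 ≡ 296 · 1203 · 872 · 129 ≡ 381 (mod 1213).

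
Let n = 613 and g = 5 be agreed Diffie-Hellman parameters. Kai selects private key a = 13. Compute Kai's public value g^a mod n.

Public value = 5^13 mod 613.
5^1 ≡ 5 (mod 613)
5^2 = (5^1)^2 ≡ 5^2 = 25 ≡ 25 (mod 613)
5^4 = (5^2)^2 ≡ 25^2 = 625 ≡ 12 (mod 613)
5^8 = (5^4)^2 ≡ 12^2 = 144 ≡ 144 (mod 613)
5^13 = 5^8 · 5^4 · 5^1 ≡ 144 · 12 · 5 ≡ 58 (mod 613).

58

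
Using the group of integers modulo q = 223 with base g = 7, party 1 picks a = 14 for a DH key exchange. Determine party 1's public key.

Public value = 7^14 (mod 223).
7^1 ≡ 7 (mod 223)
7^2 = (7^1)^2 ≡ 7^2 = 49 ≡ 49 (mod 223)
7^4 = (7^2)^2 ≡ 49^2 = 2401 ≡ 171 (mod 223)
7^8 = (7^4)^2 ≡ 171^2 = 29241 ≡ 28 (mod 223)
7^14 = 7^8 · 7^4 · 7^2 ≡ 28 · 171 · 49 ≡ 16 (mod 223).

16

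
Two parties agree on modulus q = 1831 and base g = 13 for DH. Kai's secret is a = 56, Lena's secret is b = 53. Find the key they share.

Lena sends B = g^b mod q = 13^53 mod 1831.
13^1 ≡ 13 (mod 1831)
13^2 = (13^1)^2 ≡ 13^2 = 169 ≡ 169 (mod 1831)
13^4 = (13^2)^2 ≡ 169^2 = 28561 ≡ 1096 (mod 1831)
13^8 = (13^4)^2 ≡ 1096^2 = 1201216 ≡ 80 (mod 1831)
13^16 = (13^8)^2 ≡ 80^2 = 6400 ≡ 907 (mod 1831)
13^32 = (13^16)^2 ≡ 907^2 = 822649 ≡ 530 (mod 1831)
13^53 = 13^32 · 13^16 · 13^4 · 13^1 ≡ 530 · 907 · 1096 · 13 ≡ 296 (mod 1831).
So B = 296. Kai then computes K = B^a mod q = 296^56 mod 1831.
296^1 ≡ 296 (mod 1831)
296^2 = (296^1)^2 ≡ 296^2 = 87616 ≡ 1559 (mod 1831)
296^4 = (296^2)^2 ≡ 1559^2 = 2430481 ≡ 744 (mod 1831)
296^8 = (296^4)^2 ≡ 744^2 = 553536 ≡ 574 (mod 1831)
296^16 = (296^8)^2 ≡ 574^2 = 329476 ≡ 1727 (mod 1831)
296^32 = (296^16)^2 ≡ 1727^2 = 2982529 ≡ 1661 (mod 1831)
296^56 = 296^32 · 296^16 · 296^8 ≡ 1661 · 1727 · 574 ≡ 918 (mod 1831).

918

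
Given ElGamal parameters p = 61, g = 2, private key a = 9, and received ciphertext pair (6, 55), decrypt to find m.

Shared mask s = c₁^a mod p = 6^9 mod 61.
6^1 ≡ 6 (mod 61)
6^2 = (6^1)^2 ≡ 6^2 = 36 ≡ 36 (mod 61)
6^4 = (6^2)^2 ≡ 36^2 = 1296 ≡ 15 (mod 61)
6^8 = (6^4)^2 ≡ 15^2 = 225 ≡ 42 (mod 61)
6^9 = 6^8 · 6^1 ≡ 42 · 6 ≡ 8 (mod 61).
So s = 8; s⁻¹ ≡ 23 (mod 61).
m = c₂ · s⁻¹ mod 61 = 55 · 23 mod 61 = 45.

45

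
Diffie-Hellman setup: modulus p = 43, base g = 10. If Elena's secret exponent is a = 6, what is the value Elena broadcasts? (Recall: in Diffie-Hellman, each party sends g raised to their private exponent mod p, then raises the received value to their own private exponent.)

Public value = 10^6 mod 43.
10^1 ≡ 10 (mod 43)
10^2 = (10^1)^2 ≡ 10^2 = 100 ≡ 14 (mod 43)
10^4 = (10^2)^2 ≡ 14^2 = 196 ≡ 24 (mod 43)
10^6 = 10^4 · 10^2 ≡ 24 · 14 ≡ 35 (mod 43).

35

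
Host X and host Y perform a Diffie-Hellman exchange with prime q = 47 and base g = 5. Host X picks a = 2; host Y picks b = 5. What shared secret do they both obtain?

12

Host Y sends B = g^b mod q = 5^5 mod 47.
5^1 ≡ 5 (mod 47)
5^2 = (5^1)^2 ≡ 5^2 = 25 ≡ 25 (mod 47)
5^4 = (5^2)^2 ≡ 25^2 = 625 ≡ 14 (mod 47)
5^5 = 5^4 · 5^1 ≡ 14 · 5 ≡ 23 (mod 47).
So B = 23. Host X then computes K = B^a mod q = 23^2 mod 47.
23^1 ≡ 23 (mod 47)
23^2 = (23^1)^2 ≡ 23^2 = 529 ≡ 12 (mod 47)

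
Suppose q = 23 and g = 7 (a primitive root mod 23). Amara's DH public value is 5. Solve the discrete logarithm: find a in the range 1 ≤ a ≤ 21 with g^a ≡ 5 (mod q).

7

Try successive powers of 7 modulo 23:
7^1 ≡ 7
7^2 ≡ 3
7^3 ≡ 21
7^4 ≡ 9
7^5 ≡ 17
7^6 ≡ 4
7^7 ≡ 5
Found: a = 7.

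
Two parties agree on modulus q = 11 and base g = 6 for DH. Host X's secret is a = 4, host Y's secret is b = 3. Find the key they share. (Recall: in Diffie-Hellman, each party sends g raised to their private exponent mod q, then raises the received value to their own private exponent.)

3

Host Y sends B = g^b mod q = 6^3 mod 11.
6^1 ≡ 6 (mod 11)
6^2 = (6^1)^2 ≡ 6^2 = 36 ≡ 3 (mod 11)
6^3 = 6^2 · 6^1 ≡ 3 · 6 ≡ 7 (mod 11).
So B = 7. Host X then computes K = B^a mod q = 7^4 mod 11.
7^1 ≡ 7 (mod 11)
7^2 = (7^1)^2 ≡ 7^2 = 49 ≡ 5 (mod 11)
7^4 = (7^2)^2 ≡ 5^2 = 25 ≡ 3 (mod 11)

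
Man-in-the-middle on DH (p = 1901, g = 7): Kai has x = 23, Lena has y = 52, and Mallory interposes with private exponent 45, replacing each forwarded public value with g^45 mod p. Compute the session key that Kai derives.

145

Kai receives Mallory's public value M = 7^45 mod 1901 instead of the honest one.
7^1 ≡ 7 (mod 1901)
7^2 = (7^1)^2 ≡ 7^2 = 49 ≡ 49 (mod 1901)
7^4 = (7^2)^2 ≡ 49^2 = 2401 ≡ 500 (mod 1901)
7^8 = (7^4)^2 ≡ 500^2 = 250000 ≡ 969 (mod 1901)
7^16 = (7^8)^2 ≡ 969^2 = 938961 ≡ 1768 (mod 1901)
7^32 = (7^16)^2 ≡ 1768^2 = 3125824 ≡ 580 (mod 1901)
7^45 = 7^32 · 7^8 · 7^4 · 7^1 ≡ 580 · 969 · 500 · 7 ≡ 745 (mod 1901).
So M = 745. Kai computes K = M^23 mod 1901.
745^1 ≡ 745 (mod 1901)
745^2 = (745^1)^2 ≡ 745^2 = 555025 ≡ 1834 (mod 1901)
745^4 = (745^2)^2 ≡ 1834^2 = 3363556 ≡ 687 (mod 1901)
745^8 = (745^4)^2 ≡ 687^2 = 471969 ≡ 521 (mod 1901)
745^16 = (745^8)^2 ≡ 521^2 = 271441 ≡ 1499 (mod 1901)
745^23 = 745^16 · 745^4 · 745^2 · 745^1 ≡ 1499 · 687 · 1834 · 745 ≡ 145 (mod 1901).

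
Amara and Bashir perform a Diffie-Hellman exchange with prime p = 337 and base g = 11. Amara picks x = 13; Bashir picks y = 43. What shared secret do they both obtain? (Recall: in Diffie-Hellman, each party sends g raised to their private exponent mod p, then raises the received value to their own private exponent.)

92

Amara sends A = g^x mod p = 11^13 mod 337.
11^1 ≡ 11 (mod 337)
11^2 = (11^1)^2 ≡ 11^2 = 121 ≡ 121 (mod 337)
11^4 = (11^2)^2 ≡ 121^2 = 14641 ≡ 150 (mod 337)
11^8 = (11^4)^2 ≡ 150^2 = 22500 ≡ 258 (mod 337)
11^13 = 11^8 · 11^4 · 11^1 ≡ 258 · 150 · 11 ≡ 69 (mod 337).
So A = 69. Bashir then computes K = A^y mod p = 69^43 mod 337.
69^1 ≡ 69 (mod 337)
69^2 = (69^1)^2 ≡ 69^2 = 4761 ≡ 43 (mod 337)
69^4 = (69^2)^2 ≡ 43^2 = 1849 ≡ 164 (mod 337)
69^8 = (69^4)^2 ≡ 164^2 = 26896 ≡ 273 (mod 337)
69^16 = (69^8)^2 ≡ 273^2 = 74529 ≡ 52 (mod 337)
69^32 = (69^16)^2 ≡ 52^2 = 2704 ≡ 8 (mod 337)
69^43 = 69^32 · 69^8 · 69^2 · 69^1 ≡ 8 · 273 · 43 · 69 ≡ 92 (mod 337).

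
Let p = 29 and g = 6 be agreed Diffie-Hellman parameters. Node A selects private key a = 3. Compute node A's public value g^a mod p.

13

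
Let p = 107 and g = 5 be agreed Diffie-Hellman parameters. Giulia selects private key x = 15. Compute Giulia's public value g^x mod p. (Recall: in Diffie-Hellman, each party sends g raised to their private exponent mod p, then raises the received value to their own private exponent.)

Public value = 5^15 mod 107.
5^1 ≡ 5 (mod 107)
5^2 = (5^1)^2 ≡ 5^2 = 25 ≡ 25 (mod 107)
5^4 = (5^2)^2 ≡ 25^2 = 625 ≡ 90 (mod 107)
5^8 = (5^4)^2 ≡ 90^2 = 8100 ≡ 75 (mod 107)
5^15 = 5^8 · 5^4 · 5^2 · 5^1 ≡ 75 · 90 · 25 · 5 ≡ 55 (mod 107).

55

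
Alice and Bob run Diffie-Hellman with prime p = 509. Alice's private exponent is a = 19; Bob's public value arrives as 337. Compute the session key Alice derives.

Shared key K = 337^19 mod 509.
337^1 ≡ 337 (mod 509)
337^2 = (337^1)^2 ≡ 337^2 = 113569 ≡ 62 (mod 509)
337^4 = (337^2)^2 ≡ 62^2 = 3844 ≡ 281 (mod 509)
337^8 = (337^4)^2 ≡ 281^2 = 78961 ≡ 66 (mod 509)
337^16 = (337^8)^2 ≡ 66^2 = 4356 ≡ 284 (mod 509)
337^19 = 337^16 · 337^2 · 337^1 ≡ 284 · 62 · 337 ≡ 483 (mod 509).

483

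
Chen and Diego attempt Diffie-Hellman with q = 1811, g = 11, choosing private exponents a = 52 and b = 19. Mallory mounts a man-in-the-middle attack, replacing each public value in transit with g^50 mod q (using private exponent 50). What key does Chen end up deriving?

7

Chen receives Mallory's public value M = 11^50 mod 1811 instead of the honest one.
11^1 ≡ 11 (mod 1811)
11^2 = (11^1)^2 ≡ 11^2 = 121 ≡ 121 (mod 1811)
11^4 = (11^2)^2 ≡ 121^2 = 14641 ≡ 153 (mod 1811)
11^8 = (11^4)^2 ≡ 153^2 = 23409 ≡ 1677 (mod 1811)
11^16 = (11^8)^2 ≡ 1677^2 = 2812329 ≡ 1657 (mod 1811)
11^32 = (11^16)^2 ≡ 1657^2 = 2745649 ≡ 173 (mod 1811)
11^50 = 11^32 · 11^16 · 11^2 ≡ 173 · 1657 · 121 ≡ 1709 (mod 1811).
So M = 1709. Chen computes K = M^52 mod 1811.
1709^1 ≡ 1709 (mod 1811)
1709^2 = (1709^1)^2 ≡ 1709^2 = 2920681 ≡ 1349 (mod 1811)
1709^4 = (1709^2)^2 ≡ 1349^2 = 1819801 ≡ 1557 (mod 1811)
1709^8 = (1709^4)^2 ≡ 1557^2 = 2424249 ≡ 1131 (mod 1811)
1709^16 = (1709^8)^2 ≡ 1131^2 = 1279161 ≡ 595 (mod 1811)
1709^32 = (1709^16)^2 ≡ 595^2 = 354025 ≡ 880 (mod 1811)
1709^52 = 1709^32 · 1709^16 · 1709^4 ≡ 880 · 595 · 1557 ≡ 7 (mod 1811).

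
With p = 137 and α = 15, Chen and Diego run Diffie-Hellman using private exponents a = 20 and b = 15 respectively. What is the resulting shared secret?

133

Diego sends B = α^b mod p = 15^15 mod 137.
15^1 ≡ 15 (mod 137)
15^2 = (15^1)^2 ≡ 15^2 = 225 ≡ 88 (mod 137)
15^4 = (15^2)^2 ≡ 88^2 = 7744 ≡ 72 (mod 137)
15^8 = (15^4)^2 ≡ 72^2 = 5184 ≡ 115 (mod 137)
15^15 = 15^8 · 15^4 · 15^2 · 15^1 ≡ 115 · 72 · 88 · 15 ≡ 14 (mod 137).
So B = 14. Chen then computes K = B^a mod p = 14^20 mod 137.
14^1 ≡ 14 (mod 137)
14^2 = (14^1)^2 ≡ 14^2 = 196 ≡ 59 (mod 137)
14^4 = (14^2)^2 ≡ 59^2 = 3481 ≡ 56 (mod 137)
14^8 = (14^4)^2 ≡ 56^2 = 3136 ≡ 122 (mod 137)
14^16 = (14^8)^2 ≡ 122^2 = 14884 ≡ 88 (mod 137)
14^20 = 14^16 · 14^4 ≡ 88 · 56 ≡ 133 (mod 137).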